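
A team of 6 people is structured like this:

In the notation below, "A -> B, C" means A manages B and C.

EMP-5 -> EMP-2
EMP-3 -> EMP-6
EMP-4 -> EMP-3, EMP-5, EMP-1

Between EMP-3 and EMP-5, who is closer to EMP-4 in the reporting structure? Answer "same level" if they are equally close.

same level

Both EMP-3 and EMP-5 are 1 level below EMP-4.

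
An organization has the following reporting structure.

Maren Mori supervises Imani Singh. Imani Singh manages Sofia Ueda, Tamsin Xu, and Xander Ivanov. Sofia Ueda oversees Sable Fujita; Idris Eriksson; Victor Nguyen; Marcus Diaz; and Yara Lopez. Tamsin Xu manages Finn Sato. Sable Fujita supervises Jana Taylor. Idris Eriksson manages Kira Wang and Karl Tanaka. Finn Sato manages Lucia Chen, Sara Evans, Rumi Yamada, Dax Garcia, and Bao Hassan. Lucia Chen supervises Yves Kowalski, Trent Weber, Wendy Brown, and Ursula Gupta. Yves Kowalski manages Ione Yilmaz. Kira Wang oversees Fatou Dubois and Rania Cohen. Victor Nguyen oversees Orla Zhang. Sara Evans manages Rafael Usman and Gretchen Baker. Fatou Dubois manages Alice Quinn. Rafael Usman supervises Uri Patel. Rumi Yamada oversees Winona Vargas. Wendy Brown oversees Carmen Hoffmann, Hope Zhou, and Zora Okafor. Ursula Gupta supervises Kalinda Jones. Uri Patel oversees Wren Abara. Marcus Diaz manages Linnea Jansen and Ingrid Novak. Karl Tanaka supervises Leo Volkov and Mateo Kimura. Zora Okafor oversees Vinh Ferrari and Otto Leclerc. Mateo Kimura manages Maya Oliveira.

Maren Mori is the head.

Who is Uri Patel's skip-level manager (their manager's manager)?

Uri Patel reports to Rafael Usman, and Rafael Usman reports to Sara Evans. So Uri Patel's skip-level manager is Sara Evans.

Sara Evans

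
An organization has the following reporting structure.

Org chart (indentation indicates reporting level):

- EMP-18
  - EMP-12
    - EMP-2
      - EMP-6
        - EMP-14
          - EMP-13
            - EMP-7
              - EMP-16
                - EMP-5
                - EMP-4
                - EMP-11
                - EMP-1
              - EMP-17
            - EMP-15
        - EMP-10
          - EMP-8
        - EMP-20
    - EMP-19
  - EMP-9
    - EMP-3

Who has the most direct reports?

EMP-16

Direct-report counts: EMP-18 has 2; EMP-9 has 1; EMP-12 has 2; EMP-2 has 1; EMP-6 has 3; EMP-10 has 1; EMP-14 has 1; EMP-13 has 2; EMP-7 has 2; EMP-16 has 4. The largest is 4, held by EMP-16.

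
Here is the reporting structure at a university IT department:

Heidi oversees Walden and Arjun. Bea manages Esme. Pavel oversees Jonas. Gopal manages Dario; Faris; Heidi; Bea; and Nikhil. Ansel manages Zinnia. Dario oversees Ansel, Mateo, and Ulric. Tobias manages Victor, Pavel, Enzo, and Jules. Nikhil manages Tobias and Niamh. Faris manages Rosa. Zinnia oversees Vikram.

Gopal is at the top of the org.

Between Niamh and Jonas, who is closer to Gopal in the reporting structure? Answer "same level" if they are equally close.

Niamh

Niamh is 2 levels below Gopal; Jonas is 4. Niamh is higher.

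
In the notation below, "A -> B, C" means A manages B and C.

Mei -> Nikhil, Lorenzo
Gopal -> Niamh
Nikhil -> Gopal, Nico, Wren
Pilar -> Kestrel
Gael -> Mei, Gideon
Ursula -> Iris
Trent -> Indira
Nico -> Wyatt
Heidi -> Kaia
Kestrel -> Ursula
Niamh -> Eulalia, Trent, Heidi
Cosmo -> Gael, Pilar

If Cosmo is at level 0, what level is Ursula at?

3

Chain from Ursula up to Cosmo: Ursula → Kestrel → Pilar → Cosmo. That is 3 steps up, so Ursula is 3 levels below Cosmo.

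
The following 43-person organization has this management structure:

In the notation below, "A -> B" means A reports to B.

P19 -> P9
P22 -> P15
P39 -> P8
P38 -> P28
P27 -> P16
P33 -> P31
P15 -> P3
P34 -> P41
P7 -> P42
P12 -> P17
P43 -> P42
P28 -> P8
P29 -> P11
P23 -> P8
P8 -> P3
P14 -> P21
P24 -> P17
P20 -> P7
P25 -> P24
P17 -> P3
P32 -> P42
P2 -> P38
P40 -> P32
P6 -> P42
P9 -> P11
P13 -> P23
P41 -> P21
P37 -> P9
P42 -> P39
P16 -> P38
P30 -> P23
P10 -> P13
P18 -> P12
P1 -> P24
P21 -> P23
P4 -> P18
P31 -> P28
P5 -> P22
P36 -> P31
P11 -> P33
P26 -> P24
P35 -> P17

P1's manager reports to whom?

P17

P1 reports to P24, and P24 reports to P17. So P1's skip-level manager is P17.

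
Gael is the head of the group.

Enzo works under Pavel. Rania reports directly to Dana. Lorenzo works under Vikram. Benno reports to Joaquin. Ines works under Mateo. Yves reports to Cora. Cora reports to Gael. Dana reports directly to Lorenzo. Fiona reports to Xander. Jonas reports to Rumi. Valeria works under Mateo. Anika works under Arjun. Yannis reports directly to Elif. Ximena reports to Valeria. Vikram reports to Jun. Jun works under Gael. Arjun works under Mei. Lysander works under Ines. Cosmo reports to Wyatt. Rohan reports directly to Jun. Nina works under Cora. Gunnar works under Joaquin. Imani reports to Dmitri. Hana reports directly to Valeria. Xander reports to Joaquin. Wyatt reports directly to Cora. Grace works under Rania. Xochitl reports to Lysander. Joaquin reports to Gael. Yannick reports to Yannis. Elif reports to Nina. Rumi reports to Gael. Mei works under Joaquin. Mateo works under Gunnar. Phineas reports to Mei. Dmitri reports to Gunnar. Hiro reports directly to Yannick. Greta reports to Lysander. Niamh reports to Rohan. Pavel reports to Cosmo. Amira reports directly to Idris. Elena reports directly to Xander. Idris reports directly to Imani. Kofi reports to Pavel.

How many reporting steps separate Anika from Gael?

Chain from Anika up to Gael: Anika → Arjun → Mei → Joaquin → Gael. That is 4 steps up, so Anika is 4 levels below Gael.

4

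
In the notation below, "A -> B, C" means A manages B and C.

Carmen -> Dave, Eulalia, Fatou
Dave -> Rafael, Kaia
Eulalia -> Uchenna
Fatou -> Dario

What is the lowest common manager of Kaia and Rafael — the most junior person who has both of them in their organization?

Kaia's chain of managers is Dave, Carmen. Rafael's chain of managers is Dave, Carmen. The first manager that appears in both chains is Dave.

Dave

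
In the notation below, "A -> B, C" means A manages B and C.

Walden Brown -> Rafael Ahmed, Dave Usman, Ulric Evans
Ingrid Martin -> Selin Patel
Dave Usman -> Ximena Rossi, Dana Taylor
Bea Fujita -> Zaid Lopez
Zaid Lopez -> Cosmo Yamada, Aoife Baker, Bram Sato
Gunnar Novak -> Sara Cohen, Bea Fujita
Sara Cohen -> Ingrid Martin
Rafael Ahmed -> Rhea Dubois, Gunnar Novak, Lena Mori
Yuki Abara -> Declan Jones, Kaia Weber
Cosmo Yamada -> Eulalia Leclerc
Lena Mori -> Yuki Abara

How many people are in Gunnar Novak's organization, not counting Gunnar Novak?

9

Gunnar Novak directly manages Sara Cohen, Bea Fujita. Under Sara Cohen: Ingrid Martin, Selin Patel (2). Under Bea Fujita: Zaid Lopez, Bram Sato, Aoife Baker, Cosmo Yamada, Eulalia Leclerc (5). So Gunnar Novak's organization is 2 direct reports plus everyone under them: 3 + 6 = 9.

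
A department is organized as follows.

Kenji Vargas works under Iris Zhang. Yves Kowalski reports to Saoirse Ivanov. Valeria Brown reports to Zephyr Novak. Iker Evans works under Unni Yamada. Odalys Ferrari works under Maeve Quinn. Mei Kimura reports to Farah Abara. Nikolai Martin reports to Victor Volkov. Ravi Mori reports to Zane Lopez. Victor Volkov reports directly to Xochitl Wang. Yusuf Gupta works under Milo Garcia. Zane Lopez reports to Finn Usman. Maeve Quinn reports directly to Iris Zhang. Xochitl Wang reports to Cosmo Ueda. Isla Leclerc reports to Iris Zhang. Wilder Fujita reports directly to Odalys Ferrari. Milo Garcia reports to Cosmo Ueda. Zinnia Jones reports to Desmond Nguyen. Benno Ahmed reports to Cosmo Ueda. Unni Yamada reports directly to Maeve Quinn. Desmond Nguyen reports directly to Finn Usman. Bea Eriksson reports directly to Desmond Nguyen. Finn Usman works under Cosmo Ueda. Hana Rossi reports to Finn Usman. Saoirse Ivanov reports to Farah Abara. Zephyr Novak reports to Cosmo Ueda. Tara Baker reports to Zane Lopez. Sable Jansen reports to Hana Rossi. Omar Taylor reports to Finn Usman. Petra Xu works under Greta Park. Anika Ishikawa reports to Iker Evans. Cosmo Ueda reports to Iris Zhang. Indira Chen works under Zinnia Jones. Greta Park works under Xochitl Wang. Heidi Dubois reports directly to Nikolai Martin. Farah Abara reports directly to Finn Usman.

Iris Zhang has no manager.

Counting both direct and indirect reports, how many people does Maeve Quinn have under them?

Maeve Quinn directly manages Unni Yamada, Odalys Ferrari. Under Unni Yamada: Iker Evans, Anika Ishikawa (2). Under Odalys Ferrari: Wilder Fujita (1). So Maeve Quinn's organization is 2 direct reports plus everyone under them: 3 + 2 = 5.

5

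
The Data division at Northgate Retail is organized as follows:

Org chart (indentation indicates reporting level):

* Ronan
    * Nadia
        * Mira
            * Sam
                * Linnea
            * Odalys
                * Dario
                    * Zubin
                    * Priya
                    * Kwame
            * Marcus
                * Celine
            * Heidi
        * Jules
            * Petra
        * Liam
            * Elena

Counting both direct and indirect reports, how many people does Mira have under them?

Mira directly manages Sam, Odalys, Marcus, Heidi. Under Sam: Linnea (1). Under Odalys: Dario, Kwame, Priya, Zubin (4). Under Marcus: Celine (1). Heidi has no reports. So Mira's organization is 4 direct reports plus everyone under them: 2 + 5 + 2 + 1 = 10.

10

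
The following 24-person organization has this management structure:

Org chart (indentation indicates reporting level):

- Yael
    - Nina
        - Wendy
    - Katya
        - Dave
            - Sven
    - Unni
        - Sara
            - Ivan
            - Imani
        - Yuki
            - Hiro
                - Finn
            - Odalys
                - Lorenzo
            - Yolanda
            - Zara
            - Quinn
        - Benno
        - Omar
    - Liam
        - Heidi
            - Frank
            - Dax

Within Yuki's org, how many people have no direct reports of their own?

The people in Yuki's organization with no one reporting to them are Quinn, Zara, Yolanda, Lorenzo, Finn. That is 5.

5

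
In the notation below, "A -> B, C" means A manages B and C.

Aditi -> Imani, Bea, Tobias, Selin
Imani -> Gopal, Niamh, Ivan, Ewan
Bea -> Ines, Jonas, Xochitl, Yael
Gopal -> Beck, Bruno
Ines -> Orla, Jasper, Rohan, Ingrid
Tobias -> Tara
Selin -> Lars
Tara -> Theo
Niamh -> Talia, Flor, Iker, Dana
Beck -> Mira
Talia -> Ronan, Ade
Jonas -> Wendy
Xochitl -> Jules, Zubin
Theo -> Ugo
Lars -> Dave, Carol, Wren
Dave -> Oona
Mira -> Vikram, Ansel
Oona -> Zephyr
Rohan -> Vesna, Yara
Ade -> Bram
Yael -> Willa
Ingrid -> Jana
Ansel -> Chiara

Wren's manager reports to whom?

Selin

Wren reports to Lars, and Lars reports to Selin. So Wren's skip-level manager is Selin.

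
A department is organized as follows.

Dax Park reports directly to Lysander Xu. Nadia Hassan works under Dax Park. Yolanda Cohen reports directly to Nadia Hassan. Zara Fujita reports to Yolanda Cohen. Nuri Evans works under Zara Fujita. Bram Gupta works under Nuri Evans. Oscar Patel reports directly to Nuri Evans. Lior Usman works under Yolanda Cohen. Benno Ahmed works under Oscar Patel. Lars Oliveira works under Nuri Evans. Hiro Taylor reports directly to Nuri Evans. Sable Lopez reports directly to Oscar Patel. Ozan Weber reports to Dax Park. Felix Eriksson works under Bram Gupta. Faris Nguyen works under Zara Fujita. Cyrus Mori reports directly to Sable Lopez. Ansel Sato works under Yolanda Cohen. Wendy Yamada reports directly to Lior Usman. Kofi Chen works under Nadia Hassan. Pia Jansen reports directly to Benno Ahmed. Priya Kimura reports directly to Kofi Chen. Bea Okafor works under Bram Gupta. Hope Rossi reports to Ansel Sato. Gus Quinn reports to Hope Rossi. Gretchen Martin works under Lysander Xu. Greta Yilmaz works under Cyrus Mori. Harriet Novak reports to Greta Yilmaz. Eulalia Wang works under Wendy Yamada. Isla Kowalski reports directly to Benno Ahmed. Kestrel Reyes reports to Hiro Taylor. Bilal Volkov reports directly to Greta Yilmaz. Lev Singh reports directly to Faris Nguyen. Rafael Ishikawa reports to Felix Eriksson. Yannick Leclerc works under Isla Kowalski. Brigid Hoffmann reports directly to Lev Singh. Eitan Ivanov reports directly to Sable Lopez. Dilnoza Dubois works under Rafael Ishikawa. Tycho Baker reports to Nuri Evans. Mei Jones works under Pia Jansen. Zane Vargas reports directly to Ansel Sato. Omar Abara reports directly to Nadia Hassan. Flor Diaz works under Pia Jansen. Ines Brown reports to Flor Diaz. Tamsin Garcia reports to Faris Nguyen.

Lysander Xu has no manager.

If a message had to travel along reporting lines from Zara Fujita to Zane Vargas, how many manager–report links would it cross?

3

Zara Fujita is 1 level below Yolanda Cohen, and Zane Vargas is 2 levels below Yolanda Cohen (their lowest common manager). The shortest path runs up from Zara Fujita to Yolanda Cohen and back down to Zane Vargas: 1 + 2 = 3 links.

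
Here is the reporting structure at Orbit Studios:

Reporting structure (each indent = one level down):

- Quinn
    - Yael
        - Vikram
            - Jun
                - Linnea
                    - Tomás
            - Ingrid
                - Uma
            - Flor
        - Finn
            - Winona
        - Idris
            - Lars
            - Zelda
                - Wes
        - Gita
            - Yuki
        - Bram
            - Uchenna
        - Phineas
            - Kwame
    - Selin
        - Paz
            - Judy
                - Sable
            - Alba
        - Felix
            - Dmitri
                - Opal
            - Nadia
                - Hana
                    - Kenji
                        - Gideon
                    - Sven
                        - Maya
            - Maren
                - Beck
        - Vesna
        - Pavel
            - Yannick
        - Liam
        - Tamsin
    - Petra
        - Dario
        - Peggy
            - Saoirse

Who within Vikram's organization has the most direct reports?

Vikram

Direct-report counts within Vikram's organization: Vikram has 3; Ingrid has 1; Jun has 1; Linnea has 1. The largest is 3, held by Vikram.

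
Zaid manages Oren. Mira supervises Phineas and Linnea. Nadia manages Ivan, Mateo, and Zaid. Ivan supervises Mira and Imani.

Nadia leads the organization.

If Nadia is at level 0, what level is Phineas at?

Chain from Phineas up to Nadia: Phineas → Mira → Ivan → Nadia. That is 3 steps up, so Phineas is 3 levels below Nadia.

3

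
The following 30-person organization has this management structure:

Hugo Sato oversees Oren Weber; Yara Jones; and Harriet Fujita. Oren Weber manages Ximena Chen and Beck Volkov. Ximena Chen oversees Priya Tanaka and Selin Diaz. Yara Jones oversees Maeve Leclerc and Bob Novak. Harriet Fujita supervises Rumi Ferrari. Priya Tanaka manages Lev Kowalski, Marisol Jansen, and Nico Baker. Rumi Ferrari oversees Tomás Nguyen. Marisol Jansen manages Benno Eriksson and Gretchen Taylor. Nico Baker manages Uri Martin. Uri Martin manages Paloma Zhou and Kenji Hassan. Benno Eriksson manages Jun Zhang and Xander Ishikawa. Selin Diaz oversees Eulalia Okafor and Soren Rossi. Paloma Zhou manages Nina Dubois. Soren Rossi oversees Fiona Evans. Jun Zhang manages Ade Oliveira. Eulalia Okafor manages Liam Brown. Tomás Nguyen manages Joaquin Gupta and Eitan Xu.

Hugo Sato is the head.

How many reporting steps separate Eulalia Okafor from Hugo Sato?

4

Chain from Eulalia Okafor up to Hugo Sato: Eulalia Okafor → Selin Diaz → Ximena Chen → Oren Weber → Hugo Sato. That is 4 steps up, so Eulalia Okafor is 4 levels below Hugo Sato.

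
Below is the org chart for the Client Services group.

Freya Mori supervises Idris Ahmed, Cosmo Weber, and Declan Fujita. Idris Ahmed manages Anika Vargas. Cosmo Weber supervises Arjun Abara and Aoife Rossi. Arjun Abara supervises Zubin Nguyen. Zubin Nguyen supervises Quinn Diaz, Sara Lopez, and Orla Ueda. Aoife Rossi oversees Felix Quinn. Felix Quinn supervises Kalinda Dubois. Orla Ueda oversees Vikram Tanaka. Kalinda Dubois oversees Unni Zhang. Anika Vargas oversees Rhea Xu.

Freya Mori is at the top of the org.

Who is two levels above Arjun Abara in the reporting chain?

Arjun Abara reports to Cosmo Weber, and Cosmo Weber reports to Freya Mori. So Arjun Abara's skip-level manager is Freya Mori.

Freya Mori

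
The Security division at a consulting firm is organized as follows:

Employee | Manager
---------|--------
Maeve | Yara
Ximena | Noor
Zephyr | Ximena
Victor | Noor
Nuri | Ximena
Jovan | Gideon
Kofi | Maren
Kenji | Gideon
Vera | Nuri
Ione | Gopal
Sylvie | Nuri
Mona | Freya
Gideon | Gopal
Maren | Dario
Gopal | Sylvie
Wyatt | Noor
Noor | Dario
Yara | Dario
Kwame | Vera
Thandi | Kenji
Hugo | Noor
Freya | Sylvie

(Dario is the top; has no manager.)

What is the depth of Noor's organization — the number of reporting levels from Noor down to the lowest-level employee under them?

7

The longest chain under Noor runs Noor → Ximena → Nuri → Sylvie → Gopal → Gideon → Kenji → Thandi, which is 7 levels below Noor.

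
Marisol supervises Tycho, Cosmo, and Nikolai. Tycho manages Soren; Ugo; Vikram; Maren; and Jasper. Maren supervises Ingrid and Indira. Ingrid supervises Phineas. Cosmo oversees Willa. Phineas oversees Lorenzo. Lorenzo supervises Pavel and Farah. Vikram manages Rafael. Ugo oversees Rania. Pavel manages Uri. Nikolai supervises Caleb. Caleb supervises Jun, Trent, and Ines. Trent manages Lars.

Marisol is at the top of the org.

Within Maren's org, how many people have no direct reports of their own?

The people in Maren's organization with no one reporting to them are Indira, Farah, Uri. That is 3.

3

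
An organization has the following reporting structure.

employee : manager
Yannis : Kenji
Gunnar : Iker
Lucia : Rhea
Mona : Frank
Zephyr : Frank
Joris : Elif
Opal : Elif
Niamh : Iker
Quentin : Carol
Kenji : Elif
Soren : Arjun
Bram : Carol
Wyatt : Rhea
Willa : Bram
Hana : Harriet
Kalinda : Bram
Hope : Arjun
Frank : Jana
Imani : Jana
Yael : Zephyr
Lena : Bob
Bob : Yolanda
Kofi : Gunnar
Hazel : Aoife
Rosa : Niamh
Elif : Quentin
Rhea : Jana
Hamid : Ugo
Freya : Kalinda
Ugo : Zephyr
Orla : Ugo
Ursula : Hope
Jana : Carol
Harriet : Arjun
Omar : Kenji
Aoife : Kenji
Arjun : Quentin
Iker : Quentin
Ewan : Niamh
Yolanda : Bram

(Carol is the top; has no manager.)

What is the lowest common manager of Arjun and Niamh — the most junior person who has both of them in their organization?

Arjun's chain of managers is Quentin, Carol. Niamh's chain of managers is Iker, Quentin, Carol. The first manager that appears in both chains is Quentin.

Quentin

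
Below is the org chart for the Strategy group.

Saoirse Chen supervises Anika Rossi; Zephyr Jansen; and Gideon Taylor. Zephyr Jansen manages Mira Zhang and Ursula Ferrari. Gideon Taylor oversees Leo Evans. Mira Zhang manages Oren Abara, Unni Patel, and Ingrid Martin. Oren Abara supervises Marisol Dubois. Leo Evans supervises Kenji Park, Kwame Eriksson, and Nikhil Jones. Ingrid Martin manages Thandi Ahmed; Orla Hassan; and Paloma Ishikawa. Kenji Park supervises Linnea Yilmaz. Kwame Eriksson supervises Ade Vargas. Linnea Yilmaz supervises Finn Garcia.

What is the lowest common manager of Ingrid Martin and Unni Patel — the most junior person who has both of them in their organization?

Mira Zhang

Ingrid Martin's chain of managers is Mira Zhang, Zephyr Jansen, Saoirse Chen. Unni Patel's chain of managers is Mira Zhang, Zephyr Jansen, Saoirse Chen. The first manager that appears in both chains is Mira Zhang.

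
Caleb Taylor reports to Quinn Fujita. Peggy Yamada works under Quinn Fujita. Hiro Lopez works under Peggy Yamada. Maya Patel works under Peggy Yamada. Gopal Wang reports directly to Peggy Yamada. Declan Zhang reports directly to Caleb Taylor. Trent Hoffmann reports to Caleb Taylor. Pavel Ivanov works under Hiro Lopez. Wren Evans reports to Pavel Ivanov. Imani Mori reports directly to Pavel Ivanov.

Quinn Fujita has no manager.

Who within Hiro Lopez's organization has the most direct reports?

Direct-report counts within Hiro Lopez's organization: Hiro Lopez has 1; Pavel Ivanov has 2. The largest is 2, held by Pavel Ivanov.

Pavel Ivanov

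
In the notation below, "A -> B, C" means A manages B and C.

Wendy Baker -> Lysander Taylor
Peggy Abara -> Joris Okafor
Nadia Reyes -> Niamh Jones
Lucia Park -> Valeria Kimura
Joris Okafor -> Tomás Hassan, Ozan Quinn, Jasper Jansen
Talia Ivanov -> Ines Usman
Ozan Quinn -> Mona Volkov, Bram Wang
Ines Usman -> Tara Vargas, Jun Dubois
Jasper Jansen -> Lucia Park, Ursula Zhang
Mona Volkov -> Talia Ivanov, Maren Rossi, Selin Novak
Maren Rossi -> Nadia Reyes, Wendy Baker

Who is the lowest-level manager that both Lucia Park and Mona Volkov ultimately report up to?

Joris Okafor

Lucia Park's chain of managers is Jasper Jansen, Joris Okafor, Peggy Abara. Mona Volkov's chain of managers is Ozan Quinn, Joris Okafor, Peggy Abara. The first manager that appears in both chains is Joris Okafor.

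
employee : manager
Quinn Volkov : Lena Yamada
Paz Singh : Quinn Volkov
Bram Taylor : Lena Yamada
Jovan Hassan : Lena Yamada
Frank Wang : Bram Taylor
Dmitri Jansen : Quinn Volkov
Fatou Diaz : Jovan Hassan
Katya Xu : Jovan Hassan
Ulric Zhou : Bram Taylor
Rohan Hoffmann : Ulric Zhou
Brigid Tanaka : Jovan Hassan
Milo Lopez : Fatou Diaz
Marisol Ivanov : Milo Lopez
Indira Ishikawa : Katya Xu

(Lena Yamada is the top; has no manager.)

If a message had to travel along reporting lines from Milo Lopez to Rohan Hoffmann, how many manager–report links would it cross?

6

Milo Lopez is 3 levels below Lena Yamada, and Rohan Hoffmann is 3 levels below Lena Yamada (their lowest common manager). The shortest path runs up from Milo Lopez to Lena Yamada and back down to Rohan Hoffmann: 3 + 3 = 6 links.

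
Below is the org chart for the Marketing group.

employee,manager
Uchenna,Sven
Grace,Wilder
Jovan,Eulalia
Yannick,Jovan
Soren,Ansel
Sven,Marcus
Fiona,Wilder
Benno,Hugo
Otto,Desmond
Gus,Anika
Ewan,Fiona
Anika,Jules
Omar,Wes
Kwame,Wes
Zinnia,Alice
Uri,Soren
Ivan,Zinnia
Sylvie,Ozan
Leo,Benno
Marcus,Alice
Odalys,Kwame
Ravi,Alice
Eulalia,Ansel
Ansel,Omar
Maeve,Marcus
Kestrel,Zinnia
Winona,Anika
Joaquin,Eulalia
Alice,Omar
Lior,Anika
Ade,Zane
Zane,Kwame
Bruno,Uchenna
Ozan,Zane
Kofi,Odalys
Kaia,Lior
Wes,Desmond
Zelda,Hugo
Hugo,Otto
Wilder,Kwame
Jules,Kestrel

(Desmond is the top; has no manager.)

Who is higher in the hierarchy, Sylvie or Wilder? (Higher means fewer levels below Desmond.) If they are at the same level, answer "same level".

Wilder

Sylvie is 5 levels below Desmond; Wilder is 3. Wilder is higher.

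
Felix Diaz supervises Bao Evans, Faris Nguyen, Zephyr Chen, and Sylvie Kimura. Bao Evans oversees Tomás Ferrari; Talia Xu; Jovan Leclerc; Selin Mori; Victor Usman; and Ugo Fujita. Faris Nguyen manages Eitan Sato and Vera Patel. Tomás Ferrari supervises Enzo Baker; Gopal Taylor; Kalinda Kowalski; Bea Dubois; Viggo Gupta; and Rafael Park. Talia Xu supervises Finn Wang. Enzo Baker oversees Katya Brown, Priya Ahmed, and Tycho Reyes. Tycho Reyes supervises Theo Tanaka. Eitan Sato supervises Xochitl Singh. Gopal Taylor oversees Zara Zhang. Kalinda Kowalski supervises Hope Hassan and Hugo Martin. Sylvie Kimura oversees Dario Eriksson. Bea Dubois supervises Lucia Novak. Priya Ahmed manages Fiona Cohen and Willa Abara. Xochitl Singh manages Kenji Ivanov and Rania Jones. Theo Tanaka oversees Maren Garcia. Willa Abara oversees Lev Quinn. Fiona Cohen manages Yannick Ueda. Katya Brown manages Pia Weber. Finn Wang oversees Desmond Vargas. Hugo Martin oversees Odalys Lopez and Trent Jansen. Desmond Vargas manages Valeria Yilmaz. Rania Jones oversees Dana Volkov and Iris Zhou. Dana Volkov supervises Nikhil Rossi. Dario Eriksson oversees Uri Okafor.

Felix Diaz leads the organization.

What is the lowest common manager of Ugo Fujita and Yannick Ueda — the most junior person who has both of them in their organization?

Ugo Fujita's chain of managers is Bao Evans, Felix Diaz. Yannick Ueda's chain of managers is Fiona Cohen, Priya Ahmed, Enzo Baker, Tomás Ferrari, Bao Evans, Felix Diaz. The first manager that appears in both chains is Bao Evans.

Bao Evans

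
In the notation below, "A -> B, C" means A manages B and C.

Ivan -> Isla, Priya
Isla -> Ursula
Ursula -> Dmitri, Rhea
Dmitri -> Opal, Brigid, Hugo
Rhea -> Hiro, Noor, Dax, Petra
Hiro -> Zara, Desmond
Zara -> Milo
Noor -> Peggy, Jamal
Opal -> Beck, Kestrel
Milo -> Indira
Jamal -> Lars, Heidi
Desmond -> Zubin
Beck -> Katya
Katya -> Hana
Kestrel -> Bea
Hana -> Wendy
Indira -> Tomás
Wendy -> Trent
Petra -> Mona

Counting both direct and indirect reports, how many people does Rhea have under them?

Rhea directly manages Hiro, Noor, Dax, Petra. Under Hiro: Desmond, Zubin, Zara, Milo, Indira, Tomás (6). Under Noor: Jamal, Heidi, Lars, Peggy (4). Dax has no reports. Under Petra: Mona (1). So Rhea's organization is 4 direct reports plus everyone under them: 7 + 5 + 1 + 2 = 15.

15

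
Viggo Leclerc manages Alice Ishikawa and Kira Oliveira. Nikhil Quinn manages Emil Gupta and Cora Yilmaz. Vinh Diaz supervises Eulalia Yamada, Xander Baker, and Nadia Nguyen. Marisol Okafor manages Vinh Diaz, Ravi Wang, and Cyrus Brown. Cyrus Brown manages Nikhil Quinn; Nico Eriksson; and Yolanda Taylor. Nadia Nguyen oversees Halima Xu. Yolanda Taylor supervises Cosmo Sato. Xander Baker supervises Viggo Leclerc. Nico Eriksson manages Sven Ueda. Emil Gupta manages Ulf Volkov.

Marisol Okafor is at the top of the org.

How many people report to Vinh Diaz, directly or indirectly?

7

Vinh Diaz directly manages Eulalia Yamada, Xander Baker, Nadia Nguyen. Eulalia Yamada has no reports. Under Xander Baker: Viggo Leclerc, Kira Oliveira, Alice Ishikawa (3). Under Nadia Nguyen: Halima Xu (1). So Vinh Diaz's organization is 3 direct reports plus everyone under them: 1 + 4 + 2 = 7.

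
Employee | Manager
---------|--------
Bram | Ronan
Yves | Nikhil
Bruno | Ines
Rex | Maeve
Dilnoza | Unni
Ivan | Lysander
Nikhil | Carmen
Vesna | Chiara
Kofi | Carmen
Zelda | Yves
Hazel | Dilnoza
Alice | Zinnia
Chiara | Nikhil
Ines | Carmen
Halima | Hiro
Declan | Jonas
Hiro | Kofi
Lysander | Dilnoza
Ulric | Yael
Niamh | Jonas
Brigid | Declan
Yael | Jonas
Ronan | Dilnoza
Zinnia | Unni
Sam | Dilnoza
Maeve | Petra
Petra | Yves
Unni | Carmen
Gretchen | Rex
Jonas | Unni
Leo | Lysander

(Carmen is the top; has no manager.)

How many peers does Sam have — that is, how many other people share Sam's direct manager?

3

Sam reports to Dilnoza. Dilnoza's other direct reports are Lysander, Ronan, Hazel — 3 peers.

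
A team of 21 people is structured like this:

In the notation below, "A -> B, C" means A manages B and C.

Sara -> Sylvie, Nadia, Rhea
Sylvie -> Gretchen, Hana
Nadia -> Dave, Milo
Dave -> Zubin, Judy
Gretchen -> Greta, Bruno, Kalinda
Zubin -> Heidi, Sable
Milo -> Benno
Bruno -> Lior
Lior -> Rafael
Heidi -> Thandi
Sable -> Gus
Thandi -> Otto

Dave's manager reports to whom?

Dave reports to Nadia, and Nadia reports to Sara. So Dave's skip-level manager is Sara.

Sara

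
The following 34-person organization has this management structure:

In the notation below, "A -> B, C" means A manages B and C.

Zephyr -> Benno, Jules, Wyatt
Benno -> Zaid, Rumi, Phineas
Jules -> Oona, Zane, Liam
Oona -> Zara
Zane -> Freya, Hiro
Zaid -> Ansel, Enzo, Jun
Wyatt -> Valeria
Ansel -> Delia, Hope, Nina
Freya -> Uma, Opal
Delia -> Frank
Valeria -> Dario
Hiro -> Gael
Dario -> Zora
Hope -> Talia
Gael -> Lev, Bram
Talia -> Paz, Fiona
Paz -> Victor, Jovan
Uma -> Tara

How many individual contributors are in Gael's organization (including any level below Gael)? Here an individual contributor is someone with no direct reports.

The people in Gael's organization with no one reporting to them are Bram, Lev. That is 2.

2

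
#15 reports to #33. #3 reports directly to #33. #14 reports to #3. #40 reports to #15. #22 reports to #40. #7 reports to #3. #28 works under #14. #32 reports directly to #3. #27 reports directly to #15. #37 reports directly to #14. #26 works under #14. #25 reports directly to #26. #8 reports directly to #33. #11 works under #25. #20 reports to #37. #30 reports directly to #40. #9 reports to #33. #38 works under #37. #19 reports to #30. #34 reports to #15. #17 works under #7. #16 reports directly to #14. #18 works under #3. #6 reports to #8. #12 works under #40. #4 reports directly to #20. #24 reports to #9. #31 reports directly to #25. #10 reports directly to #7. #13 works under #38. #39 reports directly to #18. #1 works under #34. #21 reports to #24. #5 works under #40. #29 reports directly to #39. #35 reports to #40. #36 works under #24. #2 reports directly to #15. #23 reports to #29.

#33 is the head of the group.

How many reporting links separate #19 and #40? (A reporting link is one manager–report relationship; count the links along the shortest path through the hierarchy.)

#19 is in #40's organization: the chain from #19 up to #40 is #19 → #30 → #40, which is 2 links.

2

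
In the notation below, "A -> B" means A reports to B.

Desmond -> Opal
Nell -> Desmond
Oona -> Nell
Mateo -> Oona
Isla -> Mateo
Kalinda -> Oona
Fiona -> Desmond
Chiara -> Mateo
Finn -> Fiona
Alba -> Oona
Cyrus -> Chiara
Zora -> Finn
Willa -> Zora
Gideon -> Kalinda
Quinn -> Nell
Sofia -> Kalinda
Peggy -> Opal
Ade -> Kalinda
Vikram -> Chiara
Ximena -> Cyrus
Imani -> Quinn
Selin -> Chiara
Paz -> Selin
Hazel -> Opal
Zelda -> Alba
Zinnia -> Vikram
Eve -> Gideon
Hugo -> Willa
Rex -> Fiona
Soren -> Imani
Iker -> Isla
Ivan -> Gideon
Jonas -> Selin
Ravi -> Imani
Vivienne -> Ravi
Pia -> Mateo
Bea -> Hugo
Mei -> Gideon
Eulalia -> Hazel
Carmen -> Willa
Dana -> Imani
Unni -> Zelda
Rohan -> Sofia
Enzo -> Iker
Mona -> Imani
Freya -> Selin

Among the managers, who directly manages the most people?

Imani

Direct-report counts: Opal has 3; Hazel has 1; Desmond has 2; Fiona has 2; Finn has 1; Zora has 1; Willa has 2; Hugo has 1; Nell has 2; Quinn has 1; Imani has 4; Ravi has 1; Oona has 3; Alba has 1; Zelda has 1; Kalinda has 3; Sofia has 1; Gideon has 3; Mateo has 3; Chiara has 3; Selin has 3; Vikram has 1; Cyrus has 1; Isla has 1; Iker has 1. The largest is 4, held by Imani.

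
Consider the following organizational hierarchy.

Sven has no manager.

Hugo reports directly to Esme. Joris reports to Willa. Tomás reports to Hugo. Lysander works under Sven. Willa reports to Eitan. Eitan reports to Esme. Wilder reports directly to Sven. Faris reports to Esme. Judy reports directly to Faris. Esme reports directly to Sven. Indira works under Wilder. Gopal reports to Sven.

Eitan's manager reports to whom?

Sven

Eitan reports to Esme, and Esme reports to Sven. So Eitan's skip-level manager is Sven.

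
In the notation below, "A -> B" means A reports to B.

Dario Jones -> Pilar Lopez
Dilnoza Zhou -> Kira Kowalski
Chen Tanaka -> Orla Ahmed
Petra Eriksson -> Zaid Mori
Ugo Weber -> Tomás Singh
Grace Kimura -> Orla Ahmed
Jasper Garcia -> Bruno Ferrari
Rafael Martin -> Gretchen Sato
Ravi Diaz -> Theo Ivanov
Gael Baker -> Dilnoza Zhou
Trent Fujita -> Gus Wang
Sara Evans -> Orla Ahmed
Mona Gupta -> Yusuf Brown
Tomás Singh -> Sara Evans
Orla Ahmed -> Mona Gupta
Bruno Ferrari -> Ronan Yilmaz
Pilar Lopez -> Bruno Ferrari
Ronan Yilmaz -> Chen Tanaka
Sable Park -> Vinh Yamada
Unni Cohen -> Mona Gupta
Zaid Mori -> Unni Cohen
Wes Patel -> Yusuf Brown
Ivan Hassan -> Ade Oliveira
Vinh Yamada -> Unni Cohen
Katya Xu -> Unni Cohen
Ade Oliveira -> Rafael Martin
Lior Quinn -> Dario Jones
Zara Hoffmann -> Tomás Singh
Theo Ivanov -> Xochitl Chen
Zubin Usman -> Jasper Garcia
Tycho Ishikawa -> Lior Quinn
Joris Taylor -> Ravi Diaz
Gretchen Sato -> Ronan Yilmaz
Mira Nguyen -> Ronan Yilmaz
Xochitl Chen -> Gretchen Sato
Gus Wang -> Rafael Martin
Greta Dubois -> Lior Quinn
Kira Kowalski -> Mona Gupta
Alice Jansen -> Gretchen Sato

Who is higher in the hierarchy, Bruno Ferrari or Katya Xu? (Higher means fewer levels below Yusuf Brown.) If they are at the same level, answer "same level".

Bruno Ferrari is 5 levels below Yusuf Brown; Katya Xu is 3. Katya Xu is higher.

Katya Xu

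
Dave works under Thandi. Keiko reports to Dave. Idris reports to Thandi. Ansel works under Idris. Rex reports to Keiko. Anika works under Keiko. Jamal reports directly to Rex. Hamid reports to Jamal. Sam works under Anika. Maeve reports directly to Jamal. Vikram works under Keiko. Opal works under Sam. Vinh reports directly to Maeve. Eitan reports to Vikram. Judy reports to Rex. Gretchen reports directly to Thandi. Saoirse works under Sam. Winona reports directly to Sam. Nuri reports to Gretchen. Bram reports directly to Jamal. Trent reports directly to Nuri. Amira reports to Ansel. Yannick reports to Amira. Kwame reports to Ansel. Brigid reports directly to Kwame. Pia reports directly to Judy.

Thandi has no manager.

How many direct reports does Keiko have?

3

Keiko directly manages Rex, Anika, Vikram. That is 3 direct reports.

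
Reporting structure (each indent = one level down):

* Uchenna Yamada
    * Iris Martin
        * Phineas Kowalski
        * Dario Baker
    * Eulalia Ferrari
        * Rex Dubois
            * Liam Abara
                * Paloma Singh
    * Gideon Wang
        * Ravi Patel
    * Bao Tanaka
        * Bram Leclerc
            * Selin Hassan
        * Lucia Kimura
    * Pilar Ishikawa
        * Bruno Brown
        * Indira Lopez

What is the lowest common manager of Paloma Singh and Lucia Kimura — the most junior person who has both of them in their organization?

Uchenna Yamada

Paloma Singh's chain of managers is Liam Abara, Rex Dubois, Eulalia Ferrari, Uchenna Yamada. Lucia Kimura's chain of managers is Bao Tanaka, Uchenna Yamada. The first manager that appears in both chains is Uchenna Yamada.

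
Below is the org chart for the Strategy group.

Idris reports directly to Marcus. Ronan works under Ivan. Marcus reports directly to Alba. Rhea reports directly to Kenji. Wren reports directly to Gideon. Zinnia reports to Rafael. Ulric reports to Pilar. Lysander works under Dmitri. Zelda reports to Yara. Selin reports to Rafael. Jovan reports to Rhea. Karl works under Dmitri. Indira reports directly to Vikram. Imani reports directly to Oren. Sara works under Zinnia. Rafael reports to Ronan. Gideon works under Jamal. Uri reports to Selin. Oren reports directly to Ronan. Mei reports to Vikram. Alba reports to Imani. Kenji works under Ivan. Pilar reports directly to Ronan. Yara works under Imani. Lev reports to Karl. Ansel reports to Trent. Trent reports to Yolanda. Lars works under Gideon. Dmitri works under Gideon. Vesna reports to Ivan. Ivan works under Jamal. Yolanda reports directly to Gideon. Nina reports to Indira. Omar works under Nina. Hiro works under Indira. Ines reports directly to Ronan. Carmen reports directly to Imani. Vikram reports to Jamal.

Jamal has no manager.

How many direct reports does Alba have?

Alba directly manages Marcus. That is 1 direct report.

1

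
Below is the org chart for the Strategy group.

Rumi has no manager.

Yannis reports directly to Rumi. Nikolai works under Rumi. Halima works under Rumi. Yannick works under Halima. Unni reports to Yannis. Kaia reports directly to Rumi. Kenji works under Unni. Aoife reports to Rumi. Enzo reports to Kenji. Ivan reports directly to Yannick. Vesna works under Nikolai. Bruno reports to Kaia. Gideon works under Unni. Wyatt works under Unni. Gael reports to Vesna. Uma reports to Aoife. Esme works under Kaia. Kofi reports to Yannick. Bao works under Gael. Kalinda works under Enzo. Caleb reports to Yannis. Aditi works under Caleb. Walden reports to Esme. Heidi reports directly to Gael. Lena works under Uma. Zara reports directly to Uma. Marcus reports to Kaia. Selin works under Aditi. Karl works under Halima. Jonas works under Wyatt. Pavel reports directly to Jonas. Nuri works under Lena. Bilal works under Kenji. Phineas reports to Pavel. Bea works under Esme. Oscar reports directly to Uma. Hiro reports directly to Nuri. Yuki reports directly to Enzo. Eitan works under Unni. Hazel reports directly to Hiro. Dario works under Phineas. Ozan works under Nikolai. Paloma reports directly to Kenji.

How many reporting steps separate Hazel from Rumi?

Chain from Hazel up to Rumi: Hazel → Hiro → Nuri → Lena → Uma → Aoife → Rumi. That is 6 steps up, so Hazel is 6 levels below Rumi.

6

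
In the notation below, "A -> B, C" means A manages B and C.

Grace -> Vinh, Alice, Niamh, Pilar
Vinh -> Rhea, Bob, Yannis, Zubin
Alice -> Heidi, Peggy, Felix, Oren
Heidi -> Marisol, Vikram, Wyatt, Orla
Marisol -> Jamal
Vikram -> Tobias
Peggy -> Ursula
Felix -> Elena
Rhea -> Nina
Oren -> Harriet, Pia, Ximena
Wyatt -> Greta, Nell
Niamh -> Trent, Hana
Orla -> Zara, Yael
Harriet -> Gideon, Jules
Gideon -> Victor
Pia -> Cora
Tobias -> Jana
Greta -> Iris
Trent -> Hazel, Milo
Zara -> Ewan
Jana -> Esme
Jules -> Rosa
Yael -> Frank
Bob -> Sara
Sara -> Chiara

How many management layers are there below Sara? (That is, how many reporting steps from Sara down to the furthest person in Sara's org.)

1

The longest chain under Sara runs Sara → Chiara, which is 1 level below Sara.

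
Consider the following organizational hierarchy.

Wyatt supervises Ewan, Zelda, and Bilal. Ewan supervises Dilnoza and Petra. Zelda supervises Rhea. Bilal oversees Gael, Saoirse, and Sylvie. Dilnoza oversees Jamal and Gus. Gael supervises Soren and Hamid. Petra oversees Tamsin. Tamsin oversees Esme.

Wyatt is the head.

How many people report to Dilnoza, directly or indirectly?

Dilnoza directly manages Jamal, Gus. Jamal has no reports. Gus has no reports. So Dilnoza's organization is 2 direct reports plus everyone under them: 1 + 1 = 2.

2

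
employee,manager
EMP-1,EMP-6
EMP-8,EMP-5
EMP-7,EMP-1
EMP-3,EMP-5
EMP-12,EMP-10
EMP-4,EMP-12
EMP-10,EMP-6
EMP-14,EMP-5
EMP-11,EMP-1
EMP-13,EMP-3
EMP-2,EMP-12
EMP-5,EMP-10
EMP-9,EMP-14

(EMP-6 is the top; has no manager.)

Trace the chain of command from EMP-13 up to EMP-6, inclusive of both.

EMP-13 reports to EMP-3. EMP-3 reports to EMP-5. EMP-5 reports to EMP-10. EMP-10 reports to EMP-6. EMP-6 is at the top.

EMP-13 -> EMP-3 -> EMP-5 -> EMP-10 -> EMP-6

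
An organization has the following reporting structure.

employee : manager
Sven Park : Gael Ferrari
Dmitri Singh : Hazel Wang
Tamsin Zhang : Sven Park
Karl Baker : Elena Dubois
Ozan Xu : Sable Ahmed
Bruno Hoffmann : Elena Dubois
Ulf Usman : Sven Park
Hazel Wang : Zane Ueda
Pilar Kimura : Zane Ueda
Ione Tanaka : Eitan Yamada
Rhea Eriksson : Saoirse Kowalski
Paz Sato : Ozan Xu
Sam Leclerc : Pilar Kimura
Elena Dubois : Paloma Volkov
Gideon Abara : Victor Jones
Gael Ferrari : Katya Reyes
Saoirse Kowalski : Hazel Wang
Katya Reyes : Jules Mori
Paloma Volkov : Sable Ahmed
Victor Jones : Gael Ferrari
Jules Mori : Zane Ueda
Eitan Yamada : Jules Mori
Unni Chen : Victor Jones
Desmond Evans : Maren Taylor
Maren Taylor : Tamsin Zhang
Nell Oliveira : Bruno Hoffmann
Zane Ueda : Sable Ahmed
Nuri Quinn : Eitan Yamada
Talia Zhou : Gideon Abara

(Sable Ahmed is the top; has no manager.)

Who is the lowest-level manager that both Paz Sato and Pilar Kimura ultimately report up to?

Paz Sato's chain of managers is Ozan Xu, Sable Ahmed. Pilar Kimura's chain of managers is Zane Ueda, Sable Ahmed. The first manager that appears in both chains is Sable Ahmed.

Sable Ahmed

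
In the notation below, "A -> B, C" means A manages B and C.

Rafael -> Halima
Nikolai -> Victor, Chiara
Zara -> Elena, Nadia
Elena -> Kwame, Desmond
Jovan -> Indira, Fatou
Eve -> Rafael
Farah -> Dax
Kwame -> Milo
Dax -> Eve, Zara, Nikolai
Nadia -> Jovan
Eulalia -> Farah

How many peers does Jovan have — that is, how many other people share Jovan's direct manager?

Jovan reports to Nadia, and Nadia has no other direct reports. Jovan has 0 peers.

0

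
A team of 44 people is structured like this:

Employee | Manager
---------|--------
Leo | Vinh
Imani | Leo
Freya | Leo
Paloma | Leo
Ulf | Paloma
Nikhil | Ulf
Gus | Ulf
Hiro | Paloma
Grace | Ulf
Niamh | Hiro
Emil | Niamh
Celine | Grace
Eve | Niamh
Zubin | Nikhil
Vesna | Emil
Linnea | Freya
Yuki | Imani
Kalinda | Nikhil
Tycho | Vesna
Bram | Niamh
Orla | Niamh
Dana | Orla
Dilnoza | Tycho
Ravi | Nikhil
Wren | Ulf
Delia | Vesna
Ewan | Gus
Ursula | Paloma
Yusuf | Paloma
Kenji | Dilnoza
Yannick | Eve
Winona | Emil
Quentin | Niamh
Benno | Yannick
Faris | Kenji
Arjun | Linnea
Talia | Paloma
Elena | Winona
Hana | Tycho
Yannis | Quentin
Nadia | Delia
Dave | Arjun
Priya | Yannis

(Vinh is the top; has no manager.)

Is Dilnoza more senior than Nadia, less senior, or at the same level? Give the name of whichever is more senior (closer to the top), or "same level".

Both Dilnoza and Nadia are 8 levels below Vinh.

same level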